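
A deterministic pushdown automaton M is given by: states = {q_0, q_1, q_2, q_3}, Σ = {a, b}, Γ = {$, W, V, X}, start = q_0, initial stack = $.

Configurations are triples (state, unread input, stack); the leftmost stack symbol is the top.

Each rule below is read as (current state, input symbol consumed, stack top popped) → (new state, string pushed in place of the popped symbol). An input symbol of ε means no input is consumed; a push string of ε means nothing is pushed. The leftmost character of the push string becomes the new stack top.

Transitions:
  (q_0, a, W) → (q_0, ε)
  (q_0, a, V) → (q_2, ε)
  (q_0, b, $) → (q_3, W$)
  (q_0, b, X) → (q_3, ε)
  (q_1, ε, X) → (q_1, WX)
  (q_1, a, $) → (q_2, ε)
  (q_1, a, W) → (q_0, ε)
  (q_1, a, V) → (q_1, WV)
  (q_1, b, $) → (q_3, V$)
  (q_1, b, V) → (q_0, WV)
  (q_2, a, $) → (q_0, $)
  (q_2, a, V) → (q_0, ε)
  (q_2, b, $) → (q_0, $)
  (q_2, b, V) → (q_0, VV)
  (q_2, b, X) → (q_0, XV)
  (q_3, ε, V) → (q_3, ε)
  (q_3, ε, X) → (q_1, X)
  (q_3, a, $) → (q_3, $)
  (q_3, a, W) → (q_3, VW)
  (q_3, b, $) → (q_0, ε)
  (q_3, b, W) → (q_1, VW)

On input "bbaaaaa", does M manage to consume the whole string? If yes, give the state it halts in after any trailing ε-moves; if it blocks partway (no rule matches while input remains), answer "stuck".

(q_0, bbaaaaa, $) ⊢ (q_3, baaaaa, W$) ⊢ (q_1, aaaaa, VW$) ⊢ (q_1, aaaa, WVW$) ⊢ (q_0, aaa, VW$) ⊢ (q_2, aa, W$)
No transition for (q_2, a, top W); M blocks with input aa remaining.

stuck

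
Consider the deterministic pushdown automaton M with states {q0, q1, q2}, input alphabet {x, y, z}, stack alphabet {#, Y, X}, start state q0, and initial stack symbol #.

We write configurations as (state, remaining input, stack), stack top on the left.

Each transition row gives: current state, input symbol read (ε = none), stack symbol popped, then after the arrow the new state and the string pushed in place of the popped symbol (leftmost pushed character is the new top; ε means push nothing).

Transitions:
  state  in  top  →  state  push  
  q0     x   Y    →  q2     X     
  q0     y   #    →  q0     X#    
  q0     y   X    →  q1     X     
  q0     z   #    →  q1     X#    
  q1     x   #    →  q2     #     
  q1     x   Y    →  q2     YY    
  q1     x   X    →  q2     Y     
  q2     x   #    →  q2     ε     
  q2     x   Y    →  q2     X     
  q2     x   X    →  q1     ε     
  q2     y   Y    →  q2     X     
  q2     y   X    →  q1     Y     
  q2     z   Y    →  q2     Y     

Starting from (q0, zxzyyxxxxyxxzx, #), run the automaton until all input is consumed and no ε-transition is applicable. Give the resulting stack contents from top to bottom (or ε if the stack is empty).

(q0, zxzyyxxxxyxxzx, #)
  read z, top #: go to q1, push X# → (q1, xzyyxxxxyxxzx, X#)
  read x, top X: go to q2, push Y → (q2, zyyxxxxyxxzx, Y#)
  read z, top Y: go to q2, push Y → (q2, yyxxxxyxxzx, Y#)
  read y, top Y: go to q2, push X → (q2, yxxxxyxxzx, X#)
  read y, top X: go to q1, push Y → (q1, xxxxyxxzx, Y#)
  read x, top Y: go to q2, push YY → (q2, xxxyxxzx, YY#)
  read x, top Y: go to q2, push X → (q2, xxyxxzx, XY#)
  read x, top X: go to q1, push ε → (q1, xyxxzx, Y#)
  read x, top Y: go to q2, push YY → (q2, yxxzx, YY#)
  read y, top Y: go to q2, push X → (q2, xxzx, XY#)
  read x, top X: go to q1, push ε → (q1, xzx, Y#)
  read x, top Y: go to q2, push YY → (q2, zx, YY#)
  read z, top Y: go to q2, push Y → (q2, x, YY#)
  read x, top Y: go to q2, push X → (q2, ε, XY#)
All input consumed in state q2 with stack XY#.

XY#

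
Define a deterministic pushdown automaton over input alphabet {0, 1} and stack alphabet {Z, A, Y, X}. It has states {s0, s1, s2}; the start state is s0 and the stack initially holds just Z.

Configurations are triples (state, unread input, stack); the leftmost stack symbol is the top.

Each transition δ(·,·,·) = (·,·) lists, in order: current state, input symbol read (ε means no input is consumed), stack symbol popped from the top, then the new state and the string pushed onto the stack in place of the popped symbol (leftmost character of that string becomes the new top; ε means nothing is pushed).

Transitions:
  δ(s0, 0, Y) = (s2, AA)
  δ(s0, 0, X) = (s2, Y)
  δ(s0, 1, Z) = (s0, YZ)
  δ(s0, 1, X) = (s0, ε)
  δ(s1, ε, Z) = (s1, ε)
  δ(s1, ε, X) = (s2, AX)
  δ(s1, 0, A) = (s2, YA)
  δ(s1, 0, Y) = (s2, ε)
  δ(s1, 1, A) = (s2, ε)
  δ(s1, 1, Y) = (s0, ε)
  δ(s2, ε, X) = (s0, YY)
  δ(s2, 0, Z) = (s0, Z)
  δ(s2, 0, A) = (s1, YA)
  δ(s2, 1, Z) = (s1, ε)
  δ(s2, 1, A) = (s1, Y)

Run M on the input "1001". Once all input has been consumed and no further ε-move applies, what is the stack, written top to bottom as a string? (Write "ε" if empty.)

(s0, 1001, Z)
  read 1, top Z: go to s0, push YZ → (s0, 001, YZ)
  read 0, top Y: go to s2, push AA → (s2, 01, AAZ)
  read 0, top A: go to s1, push YA → (s1, 1, YAAZ)
  read 1, top Y: go to s0, push ε → (s0, ε, AAZ)
All input consumed in state s0 with stack AAZ.

AAZ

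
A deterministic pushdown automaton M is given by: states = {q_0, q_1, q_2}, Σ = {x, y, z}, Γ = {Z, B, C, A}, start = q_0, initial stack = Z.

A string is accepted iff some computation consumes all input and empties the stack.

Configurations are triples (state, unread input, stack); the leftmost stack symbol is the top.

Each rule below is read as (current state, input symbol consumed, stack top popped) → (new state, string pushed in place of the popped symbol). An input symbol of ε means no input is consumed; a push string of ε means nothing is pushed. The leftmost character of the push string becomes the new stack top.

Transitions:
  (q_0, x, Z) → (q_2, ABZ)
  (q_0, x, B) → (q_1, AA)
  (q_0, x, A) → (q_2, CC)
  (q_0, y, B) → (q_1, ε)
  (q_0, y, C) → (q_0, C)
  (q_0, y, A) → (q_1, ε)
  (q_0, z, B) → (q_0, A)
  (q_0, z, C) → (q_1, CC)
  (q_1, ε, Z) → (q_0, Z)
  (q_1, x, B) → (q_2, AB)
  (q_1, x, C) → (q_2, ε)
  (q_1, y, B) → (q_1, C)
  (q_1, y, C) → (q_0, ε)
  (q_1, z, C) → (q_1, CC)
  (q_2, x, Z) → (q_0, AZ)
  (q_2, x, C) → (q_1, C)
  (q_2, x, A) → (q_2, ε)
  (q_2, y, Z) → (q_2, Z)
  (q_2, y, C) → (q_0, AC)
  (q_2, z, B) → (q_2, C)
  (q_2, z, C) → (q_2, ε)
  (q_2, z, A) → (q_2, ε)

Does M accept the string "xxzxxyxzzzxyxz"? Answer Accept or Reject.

Reject

(q_0, xxzxxyxzzzxyxz, Z) ⊢ (q_2, xzxxyxzzzxyxz, ABZ) ⊢ (q_2, zxxyxzzzxyxz, BZ) ⊢ (q_2, xxyxzzzxyxz, CZ) ⊢ (q_1, xyxzzzxyxz, CZ) ⊢ (q_2, yxzzzxyxz, Z) ⊢ (q_2, xzzzxyxz, Z) ⊢ (q_0, zzzxyxz, AZ)
No transition applies at (q_0, zzzxyxz, AZ); input not fully consumed.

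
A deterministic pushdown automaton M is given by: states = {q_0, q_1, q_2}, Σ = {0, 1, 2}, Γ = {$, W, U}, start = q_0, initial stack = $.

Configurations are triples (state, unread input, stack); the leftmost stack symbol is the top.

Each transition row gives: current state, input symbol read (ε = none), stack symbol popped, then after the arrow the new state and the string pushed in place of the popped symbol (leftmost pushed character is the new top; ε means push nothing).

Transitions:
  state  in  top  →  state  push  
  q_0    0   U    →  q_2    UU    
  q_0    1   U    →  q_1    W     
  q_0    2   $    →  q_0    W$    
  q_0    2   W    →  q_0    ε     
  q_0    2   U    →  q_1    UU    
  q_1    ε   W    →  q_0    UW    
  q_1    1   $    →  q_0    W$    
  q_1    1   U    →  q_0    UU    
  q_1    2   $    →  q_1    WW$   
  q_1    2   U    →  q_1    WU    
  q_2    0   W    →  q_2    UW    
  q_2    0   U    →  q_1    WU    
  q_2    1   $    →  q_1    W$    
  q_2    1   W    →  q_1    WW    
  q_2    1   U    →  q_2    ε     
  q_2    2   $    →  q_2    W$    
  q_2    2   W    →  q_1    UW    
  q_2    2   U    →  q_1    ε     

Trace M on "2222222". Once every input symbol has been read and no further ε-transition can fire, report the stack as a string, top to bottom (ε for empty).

W$

(q_0, 2222222, $) ⊢ (q_0, 222222, W$) ⊢ (q_0, 22222, $) ⊢ (q_0, 2222, W$) ⊢ (q_0, 222, $) ⊢ (q_0, 22, W$) ⊢ (q_0, 2, $) ⊢ (q_0, ε, W$)
All input consumed in state q_0 with stack W$.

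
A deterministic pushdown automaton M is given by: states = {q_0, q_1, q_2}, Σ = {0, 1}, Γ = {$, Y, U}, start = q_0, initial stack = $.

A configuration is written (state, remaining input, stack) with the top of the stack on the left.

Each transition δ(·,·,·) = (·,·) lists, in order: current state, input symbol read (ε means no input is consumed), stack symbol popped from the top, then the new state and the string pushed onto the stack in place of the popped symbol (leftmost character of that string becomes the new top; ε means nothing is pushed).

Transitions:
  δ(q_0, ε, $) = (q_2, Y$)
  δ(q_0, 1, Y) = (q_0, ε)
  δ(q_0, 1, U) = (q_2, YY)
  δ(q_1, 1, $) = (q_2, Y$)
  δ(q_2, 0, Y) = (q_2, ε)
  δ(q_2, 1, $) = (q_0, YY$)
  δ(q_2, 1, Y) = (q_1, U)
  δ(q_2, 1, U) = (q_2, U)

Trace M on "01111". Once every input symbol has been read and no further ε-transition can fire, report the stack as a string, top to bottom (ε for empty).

(q_0, 01111, $)
  ε-move, top $: go to q_2, push Y$ → (q_2, 01111, Y$)
  read 0, top Y: go to q_2, push ε → (q_2, 1111, $)
  read 1, top $: go to q_0, push YY$ → (q_0, 111, YY$)
  read 1, top Y: go to q_0, push ε → (q_0, 11, Y$)
  read 1, top Y: go to q_0, push ε → (q_0, 1, $)
  ε-move, top $: go to q_2, push Y$ → (q_2, 1, Y$)
  read 1, top Y: go to q_1, push U → (q_1, ε, U$)
All input consumed in state q_1 with stack U$.

U$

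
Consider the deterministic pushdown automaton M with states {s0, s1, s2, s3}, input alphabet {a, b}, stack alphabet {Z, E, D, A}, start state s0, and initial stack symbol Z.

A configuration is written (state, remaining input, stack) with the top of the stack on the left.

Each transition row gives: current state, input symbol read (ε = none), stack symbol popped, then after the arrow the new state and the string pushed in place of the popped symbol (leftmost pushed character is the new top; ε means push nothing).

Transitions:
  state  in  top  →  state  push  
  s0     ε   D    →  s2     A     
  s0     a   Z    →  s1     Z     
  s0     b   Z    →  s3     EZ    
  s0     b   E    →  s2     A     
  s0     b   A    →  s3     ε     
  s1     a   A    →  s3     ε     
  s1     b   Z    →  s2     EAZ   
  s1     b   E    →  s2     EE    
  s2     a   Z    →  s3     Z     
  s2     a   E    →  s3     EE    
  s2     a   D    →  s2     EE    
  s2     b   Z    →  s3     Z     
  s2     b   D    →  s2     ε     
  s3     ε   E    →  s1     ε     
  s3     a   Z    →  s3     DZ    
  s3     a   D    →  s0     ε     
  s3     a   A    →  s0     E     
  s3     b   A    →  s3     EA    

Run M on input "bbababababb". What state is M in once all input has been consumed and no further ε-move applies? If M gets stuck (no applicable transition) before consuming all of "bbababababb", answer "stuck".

stuck

(s0, bbababababb, Z)
  read b, top Z: go to s3, push EZ → (s3, bababababb, EZ)
  ε-move, top E: go to s1, push ε → (s1, bababababb, Z)
  read b, top Z: go to s2, push EAZ → (s2, ababababb, EAZ)
  read a, top E: go to s3, push EE → (s3, babababb, EEAZ)
  ε-move, top E: go to s1, push ε → (s1, babababb, EAZ)
  read b, top E: go to s2, push EE → (s2, abababb, EEAZ)
  read a, top E: go to s3, push EE → (s3, bababb, EEEAZ)
  ε-move, top E: go to s1, push ε → (s1, bababb, EEAZ)
  read b, top E: go to s2, push EE → (s2, ababb, EEEAZ)
  read a, top E: go to s3, push EE → (s3, babb, EEEEAZ)
  ε-move, top E: go to s1, push ε → (s1, babb, EEEAZ)
  read b, top E: go to s2, push EE → (s2, abb, EEEEAZ)
  read a, top E: go to s3, push EE → (s3, bb, EEEEEAZ)
  ε-move, top E: go to s1, push ε → (s1, bb, EEEEAZ)
  read b, top E: go to s2, push EE → (s2, b, EEEEEAZ)
No transition for (s2, b, top E); M blocks with input b remaining.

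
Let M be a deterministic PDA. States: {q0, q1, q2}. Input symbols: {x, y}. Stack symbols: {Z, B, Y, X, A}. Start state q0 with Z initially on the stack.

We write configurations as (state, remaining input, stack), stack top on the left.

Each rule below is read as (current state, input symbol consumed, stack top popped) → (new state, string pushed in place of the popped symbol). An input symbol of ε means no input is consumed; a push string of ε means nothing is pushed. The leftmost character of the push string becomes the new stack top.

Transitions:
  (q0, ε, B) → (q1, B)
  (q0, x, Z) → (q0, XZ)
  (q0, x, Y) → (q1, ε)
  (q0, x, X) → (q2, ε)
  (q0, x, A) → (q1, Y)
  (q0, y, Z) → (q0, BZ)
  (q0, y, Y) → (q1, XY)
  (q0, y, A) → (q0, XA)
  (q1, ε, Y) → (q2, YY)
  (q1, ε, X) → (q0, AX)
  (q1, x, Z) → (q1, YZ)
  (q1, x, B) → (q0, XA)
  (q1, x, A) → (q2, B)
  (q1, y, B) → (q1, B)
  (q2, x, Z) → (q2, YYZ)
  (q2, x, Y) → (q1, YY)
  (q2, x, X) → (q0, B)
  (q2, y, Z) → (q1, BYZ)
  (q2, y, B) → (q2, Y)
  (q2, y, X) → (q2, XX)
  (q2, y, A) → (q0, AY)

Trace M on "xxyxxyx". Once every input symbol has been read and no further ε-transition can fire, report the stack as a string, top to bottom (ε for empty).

(q0, xxyxxyx, Z)
  read x, top Z: go to q0, push XZ → (q0, xyxxyx, XZ)
  read x, top X: go to q2, push ε → (q2, yxxyx, Z)
  read y, top Z: go to q1, push BYZ → (q1, xxyx, BYZ)
  read x, top B: go to q0, push XA → (q0, xyx, XAYZ)
  read x, top X: go to q2, push ε → (q2, yx, AYZ)
  read y, top A: go to q0, push AY → (q0, x, AYYZ)
  read x, top A: go to q1, push Y → (q1, ε, YYYZ)
  ε-move, top Y: go to q2, push YY → (q2, ε, YYYYZ)
All input consumed in state q2 with stack YYYYZ.

YYYYZ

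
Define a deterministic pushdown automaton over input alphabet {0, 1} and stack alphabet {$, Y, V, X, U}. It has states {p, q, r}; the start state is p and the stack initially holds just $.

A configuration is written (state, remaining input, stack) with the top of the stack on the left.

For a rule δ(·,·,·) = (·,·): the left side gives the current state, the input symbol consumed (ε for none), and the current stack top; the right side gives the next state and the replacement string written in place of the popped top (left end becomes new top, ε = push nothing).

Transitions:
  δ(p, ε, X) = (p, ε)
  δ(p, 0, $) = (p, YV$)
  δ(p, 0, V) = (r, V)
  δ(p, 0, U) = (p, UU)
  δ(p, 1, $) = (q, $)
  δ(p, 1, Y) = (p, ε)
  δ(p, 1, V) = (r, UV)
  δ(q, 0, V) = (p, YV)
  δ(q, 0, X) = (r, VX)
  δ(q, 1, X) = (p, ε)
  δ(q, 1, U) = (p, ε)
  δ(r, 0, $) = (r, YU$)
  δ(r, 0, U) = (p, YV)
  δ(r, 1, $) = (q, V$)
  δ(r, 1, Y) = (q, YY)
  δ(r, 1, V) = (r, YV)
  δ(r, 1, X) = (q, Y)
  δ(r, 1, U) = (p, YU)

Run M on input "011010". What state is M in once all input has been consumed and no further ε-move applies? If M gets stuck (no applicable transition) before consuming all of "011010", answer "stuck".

(p, 011010, $)
  read 0, top $: go to p, push YV$ → (p, 11010, YV$)
  read 1, top Y: go to p, push ε → (p, 1010, V$)
  read 1, top V: go to r, push UV → (r, 010, UV$)
  read 0, top U: go to p, push YV → (p, 10, YVV$)
  read 1, top Y: go to p, push ε → (p, 0, VV$)
  read 0, top V: go to r, push V → (r, ε, VV$)
All input consumed; M is in state r.

r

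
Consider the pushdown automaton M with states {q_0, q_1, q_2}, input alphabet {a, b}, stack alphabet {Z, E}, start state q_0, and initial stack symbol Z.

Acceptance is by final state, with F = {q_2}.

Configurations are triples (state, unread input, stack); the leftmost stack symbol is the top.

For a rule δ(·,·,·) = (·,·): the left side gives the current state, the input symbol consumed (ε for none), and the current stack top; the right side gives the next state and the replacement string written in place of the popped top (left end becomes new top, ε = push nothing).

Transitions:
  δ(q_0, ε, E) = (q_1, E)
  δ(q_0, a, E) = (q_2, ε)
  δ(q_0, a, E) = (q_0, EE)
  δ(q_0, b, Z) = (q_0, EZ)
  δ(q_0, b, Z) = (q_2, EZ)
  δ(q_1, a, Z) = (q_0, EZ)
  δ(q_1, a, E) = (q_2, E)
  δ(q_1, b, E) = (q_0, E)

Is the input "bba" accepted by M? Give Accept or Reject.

Accept

One accepting computation: (q_0, bba, Z) ⊢ (q_0, ba, EZ) ⊢ (q_1, ba, EZ) ⊢ (q_0, a, EZ) ⊢ (q_2, ε, Z)
All input consumed and state q_2 ∈ F.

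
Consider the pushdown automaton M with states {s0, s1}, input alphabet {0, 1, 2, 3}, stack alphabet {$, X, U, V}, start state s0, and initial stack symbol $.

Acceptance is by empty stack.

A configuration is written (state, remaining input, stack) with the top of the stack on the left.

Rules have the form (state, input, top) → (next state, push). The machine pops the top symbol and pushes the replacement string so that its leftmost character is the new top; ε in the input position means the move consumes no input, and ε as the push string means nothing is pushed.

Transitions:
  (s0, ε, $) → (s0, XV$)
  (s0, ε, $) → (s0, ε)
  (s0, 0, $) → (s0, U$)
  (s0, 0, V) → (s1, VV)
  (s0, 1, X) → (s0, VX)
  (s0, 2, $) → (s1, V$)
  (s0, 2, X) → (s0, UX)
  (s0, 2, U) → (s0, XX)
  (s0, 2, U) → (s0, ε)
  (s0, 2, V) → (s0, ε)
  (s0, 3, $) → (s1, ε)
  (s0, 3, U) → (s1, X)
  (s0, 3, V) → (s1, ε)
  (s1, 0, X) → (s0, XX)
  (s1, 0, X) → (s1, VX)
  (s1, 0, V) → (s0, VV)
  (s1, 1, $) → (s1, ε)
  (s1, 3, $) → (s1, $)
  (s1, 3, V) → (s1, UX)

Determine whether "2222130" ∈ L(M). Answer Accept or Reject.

Reject

No computation consumes all input and empties the stack.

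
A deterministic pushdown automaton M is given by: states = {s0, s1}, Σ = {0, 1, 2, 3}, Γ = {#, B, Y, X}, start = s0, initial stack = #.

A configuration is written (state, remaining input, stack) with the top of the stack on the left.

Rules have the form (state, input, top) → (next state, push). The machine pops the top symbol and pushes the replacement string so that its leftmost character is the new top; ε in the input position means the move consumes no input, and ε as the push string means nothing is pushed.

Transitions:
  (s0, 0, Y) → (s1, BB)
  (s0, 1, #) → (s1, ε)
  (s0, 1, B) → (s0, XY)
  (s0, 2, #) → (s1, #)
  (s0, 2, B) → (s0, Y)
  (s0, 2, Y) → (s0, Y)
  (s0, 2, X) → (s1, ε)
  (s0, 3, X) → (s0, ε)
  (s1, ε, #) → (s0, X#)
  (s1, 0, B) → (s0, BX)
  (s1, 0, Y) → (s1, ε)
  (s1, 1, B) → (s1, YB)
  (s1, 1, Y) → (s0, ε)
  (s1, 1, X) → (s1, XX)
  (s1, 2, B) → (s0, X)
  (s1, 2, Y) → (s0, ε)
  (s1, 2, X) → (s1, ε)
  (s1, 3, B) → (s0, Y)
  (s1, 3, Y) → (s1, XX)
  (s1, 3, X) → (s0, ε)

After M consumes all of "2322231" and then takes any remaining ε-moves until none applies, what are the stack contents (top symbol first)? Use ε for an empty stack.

(s0, 2322231, #)
  read 2, top #: go to s1, push # → (s1, 322231, #)
  ε-move, top #: go to s0, push X# → (s0, 322231, X#)
  read 3, top X: go to s0, push ε → (s0, 22231, #)
  read 2, top #: go to s1, push # → (s1, 2231, #)
  ε-move, top #: go to s0, push X# → (s0, 2231, X#)
  read 2, top X: go to s1, push ε → (s1, 231, #)
  ε-move, top #: go to s0, push X# → (s0, 231, X#)
  read 2, top X: go to s1, push ε → (s1, 31, #)
  ε-move, top #: go to s0, push X# → (s0, 31, X#)
  read 3, top X: go to s0, push ε → (s0, 1, #)
  read 1, top #: go to s1, push ε → (s1, ε, ε)
All input consumed in state s1 with stack ε.

ε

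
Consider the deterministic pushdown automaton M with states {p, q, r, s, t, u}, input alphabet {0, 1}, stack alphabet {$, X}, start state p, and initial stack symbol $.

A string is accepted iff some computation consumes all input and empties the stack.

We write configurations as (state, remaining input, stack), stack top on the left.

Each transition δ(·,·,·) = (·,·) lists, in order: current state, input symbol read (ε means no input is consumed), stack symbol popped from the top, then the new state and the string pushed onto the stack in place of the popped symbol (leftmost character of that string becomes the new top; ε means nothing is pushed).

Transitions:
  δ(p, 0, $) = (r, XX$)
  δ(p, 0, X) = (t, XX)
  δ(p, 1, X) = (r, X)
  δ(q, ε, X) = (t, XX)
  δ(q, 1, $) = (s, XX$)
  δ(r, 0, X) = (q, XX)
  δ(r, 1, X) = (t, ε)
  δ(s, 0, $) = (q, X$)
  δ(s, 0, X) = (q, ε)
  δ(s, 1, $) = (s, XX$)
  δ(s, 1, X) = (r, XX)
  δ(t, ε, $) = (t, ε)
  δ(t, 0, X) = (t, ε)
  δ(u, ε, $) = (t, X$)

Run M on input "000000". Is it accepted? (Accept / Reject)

Accept

(p, 000000, $)
  read 0, top $: go to r, push XX$ → (r, 00000, XX$)
  read 0, top X: go to q, push XX → (q, 0000, XXX$)
  ε-move, top X: go to t, push XX → (t, 0000, XXXX$)
  read 0, top X: go to t, push ε → (t, 000, XXX$)
  read 0, top X: go to t, push ε → (t, 00, XX$)
  read 0, top X: go to t, push ε → (t, 0, X$)
  read 0, top X: go to t, push ε → (t, ε, $)
  ε-move, top $: go to t, push ε → (t, ε, ε)
All input consumed and the stack is empty.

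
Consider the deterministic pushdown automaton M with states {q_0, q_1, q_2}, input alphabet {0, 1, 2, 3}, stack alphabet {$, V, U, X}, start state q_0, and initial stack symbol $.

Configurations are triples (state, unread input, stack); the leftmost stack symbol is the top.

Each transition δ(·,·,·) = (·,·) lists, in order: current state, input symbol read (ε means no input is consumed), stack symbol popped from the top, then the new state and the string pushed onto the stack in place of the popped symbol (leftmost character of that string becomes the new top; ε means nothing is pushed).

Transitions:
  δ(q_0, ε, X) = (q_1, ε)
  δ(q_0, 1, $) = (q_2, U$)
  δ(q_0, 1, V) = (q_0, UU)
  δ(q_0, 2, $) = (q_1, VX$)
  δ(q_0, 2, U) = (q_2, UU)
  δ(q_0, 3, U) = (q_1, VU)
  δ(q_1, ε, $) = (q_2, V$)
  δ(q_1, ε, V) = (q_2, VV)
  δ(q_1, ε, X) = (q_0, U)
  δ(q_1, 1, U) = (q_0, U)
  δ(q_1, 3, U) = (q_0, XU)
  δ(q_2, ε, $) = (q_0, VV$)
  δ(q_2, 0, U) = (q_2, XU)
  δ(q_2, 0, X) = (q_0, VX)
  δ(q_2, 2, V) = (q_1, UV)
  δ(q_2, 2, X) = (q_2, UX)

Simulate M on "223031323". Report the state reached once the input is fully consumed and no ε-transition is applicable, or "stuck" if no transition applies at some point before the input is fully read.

stuck

(q_0, 223031323, $)
  read 2, top $: go to q_1, push VX$ → (q_1, 23031323, VX$)
  ε-move, top V: go to q_2, push VV → (q_2, 23031323, VVX$)
  read 2, top V: go to q_1, push UV → (q_1, 3031323, UVVX$)
  read 3, top U: go to q_0, push XU → (q_0, 031323, XUVVX$)
  ε-move, top X: go to q_1, push ε → (q_1, 031323, UVVX$)
No transition for (q_1, 0, top U); M blocks with input 031323 remaining.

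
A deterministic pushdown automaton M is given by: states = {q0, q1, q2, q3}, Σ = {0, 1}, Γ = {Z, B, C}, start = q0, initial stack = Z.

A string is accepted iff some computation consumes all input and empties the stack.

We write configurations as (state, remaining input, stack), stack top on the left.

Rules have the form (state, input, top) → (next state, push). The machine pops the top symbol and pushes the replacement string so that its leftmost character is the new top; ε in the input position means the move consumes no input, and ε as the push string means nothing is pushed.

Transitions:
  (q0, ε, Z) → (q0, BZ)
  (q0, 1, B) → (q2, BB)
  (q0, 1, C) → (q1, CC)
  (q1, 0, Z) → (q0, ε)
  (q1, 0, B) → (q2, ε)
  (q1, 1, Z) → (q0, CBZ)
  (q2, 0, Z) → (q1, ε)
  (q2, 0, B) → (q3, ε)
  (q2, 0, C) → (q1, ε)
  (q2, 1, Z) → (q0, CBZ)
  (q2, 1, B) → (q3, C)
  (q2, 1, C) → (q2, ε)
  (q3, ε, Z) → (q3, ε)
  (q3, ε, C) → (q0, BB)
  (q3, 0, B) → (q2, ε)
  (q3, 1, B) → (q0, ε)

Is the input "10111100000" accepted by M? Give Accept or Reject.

(q0, 10111100000, Z)
  ε-move, top Z: go to q0, push BZ → (q0, 10111100000, BZ)
  read 1, top B: go to q2, push BB → (q2, 0111100000, BBZ)
  read 0, top B: go to q3, push ε → (q3, 111100000, BZ)
  read 1, top B: go to q0, push ε → (q0, 11100000, Z)
  ε-move, top Z: go to q0, push BZ → (q0, 11100000, BZ)
  read 1, top B: go to q2, push BB → (q2, 1100000, BBZ)
  read 1, top B: go to q3, push C → (q3, 100000, CBZ)
  ε-move, top C: go to q0, push BB → (q0, 100000, BBBZ)
  read 1, top B: go to q2, push BB → (q2, 00000, BBBBZ)
  read 0, top B: go to q3, push ε → (q3, 0000, BBBZ)
  read 0, top B: go to q2, push ε → (q2, 000, BBZ)
  read 0, top B: go to q3, push ε → (q3, 00, BZ)
  read 0, top B: go to q2, push ε → (q2, 0, Z)
  read 0, top Z: go to q1, push ε → (q1, ε, ε)
All input consumed and the stack is empty.

Accept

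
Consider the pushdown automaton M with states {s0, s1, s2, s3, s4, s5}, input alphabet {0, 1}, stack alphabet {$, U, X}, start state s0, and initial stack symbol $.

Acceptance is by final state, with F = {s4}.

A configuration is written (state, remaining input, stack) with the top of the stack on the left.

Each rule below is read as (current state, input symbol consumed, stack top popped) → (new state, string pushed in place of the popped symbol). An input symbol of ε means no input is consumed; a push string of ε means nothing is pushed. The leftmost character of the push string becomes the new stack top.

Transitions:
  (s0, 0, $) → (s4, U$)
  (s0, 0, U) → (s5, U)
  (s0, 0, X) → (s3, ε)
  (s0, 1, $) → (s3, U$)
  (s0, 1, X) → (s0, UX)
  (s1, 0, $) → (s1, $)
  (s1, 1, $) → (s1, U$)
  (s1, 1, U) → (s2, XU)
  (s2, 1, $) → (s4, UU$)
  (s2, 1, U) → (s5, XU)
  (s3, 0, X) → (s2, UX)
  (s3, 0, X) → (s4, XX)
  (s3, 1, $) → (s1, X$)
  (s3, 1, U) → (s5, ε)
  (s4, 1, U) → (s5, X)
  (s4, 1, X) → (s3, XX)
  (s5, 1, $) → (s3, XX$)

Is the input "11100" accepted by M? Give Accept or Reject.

No computation consumes all input and reaches a final state.

Reject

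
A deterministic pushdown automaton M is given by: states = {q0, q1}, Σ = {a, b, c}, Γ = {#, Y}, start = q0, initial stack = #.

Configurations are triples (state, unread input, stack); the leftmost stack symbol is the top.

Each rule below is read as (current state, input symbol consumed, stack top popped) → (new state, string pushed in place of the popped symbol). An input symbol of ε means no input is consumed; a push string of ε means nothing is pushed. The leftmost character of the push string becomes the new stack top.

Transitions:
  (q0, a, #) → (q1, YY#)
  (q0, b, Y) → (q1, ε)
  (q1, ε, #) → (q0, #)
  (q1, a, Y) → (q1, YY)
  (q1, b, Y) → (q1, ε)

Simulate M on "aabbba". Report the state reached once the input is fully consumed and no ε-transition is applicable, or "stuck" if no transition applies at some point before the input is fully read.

(q0, aabbba, #)
  read a, top #: go to q1, push YY# → (q1, abbba, YY#)
  read a, top Y: go to q1, push YY → (q1, bbba, YYY#)
  read b, top Y: go to q1, push ε → (q1, bba, YY#)
  read b, top Y: go to q1, push ε → (q1, ba, Y#)
  read b, top Y: go to q1, push ε → (q1, a, #)
  ε-move, top #: go to q0, push # → (q0, a, #)
  read a, top #: go to q1, push YY# → (q1, ε, YY#)
All input consumed; M is in state q1.

q1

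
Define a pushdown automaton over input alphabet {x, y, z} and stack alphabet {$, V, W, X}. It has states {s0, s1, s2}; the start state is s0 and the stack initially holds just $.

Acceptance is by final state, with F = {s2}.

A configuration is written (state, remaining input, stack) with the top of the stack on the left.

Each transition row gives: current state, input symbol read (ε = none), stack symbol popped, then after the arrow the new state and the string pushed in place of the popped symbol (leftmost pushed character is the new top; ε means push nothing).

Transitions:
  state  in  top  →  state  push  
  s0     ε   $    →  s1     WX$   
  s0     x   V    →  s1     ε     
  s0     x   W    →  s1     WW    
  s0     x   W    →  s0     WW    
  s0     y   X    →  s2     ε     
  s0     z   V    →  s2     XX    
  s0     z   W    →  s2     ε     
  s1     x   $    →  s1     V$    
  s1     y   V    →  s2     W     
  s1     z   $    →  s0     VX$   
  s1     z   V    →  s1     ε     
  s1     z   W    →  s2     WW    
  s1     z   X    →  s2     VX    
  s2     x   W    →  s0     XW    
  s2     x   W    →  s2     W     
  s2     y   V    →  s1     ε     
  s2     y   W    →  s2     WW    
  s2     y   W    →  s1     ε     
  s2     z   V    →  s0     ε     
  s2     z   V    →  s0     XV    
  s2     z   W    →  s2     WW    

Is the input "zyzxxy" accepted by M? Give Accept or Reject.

Accept

One accepting computation: (s0, zyzxxy, $) ⊢ (s1, zyzxxy, WX$) ⊢ (s2, yzxxy, WWX$) ⊢ (s2, zxxy, WWWX$) ⊢ (s2, xxy, WWWWX$) ⊢ (s2, xy, WWWWX$) ⊢ (s0, y, XWWWWX$) ⊢ (s2, ε, WWWWX$)
All input consumed and state s2 ∈ F.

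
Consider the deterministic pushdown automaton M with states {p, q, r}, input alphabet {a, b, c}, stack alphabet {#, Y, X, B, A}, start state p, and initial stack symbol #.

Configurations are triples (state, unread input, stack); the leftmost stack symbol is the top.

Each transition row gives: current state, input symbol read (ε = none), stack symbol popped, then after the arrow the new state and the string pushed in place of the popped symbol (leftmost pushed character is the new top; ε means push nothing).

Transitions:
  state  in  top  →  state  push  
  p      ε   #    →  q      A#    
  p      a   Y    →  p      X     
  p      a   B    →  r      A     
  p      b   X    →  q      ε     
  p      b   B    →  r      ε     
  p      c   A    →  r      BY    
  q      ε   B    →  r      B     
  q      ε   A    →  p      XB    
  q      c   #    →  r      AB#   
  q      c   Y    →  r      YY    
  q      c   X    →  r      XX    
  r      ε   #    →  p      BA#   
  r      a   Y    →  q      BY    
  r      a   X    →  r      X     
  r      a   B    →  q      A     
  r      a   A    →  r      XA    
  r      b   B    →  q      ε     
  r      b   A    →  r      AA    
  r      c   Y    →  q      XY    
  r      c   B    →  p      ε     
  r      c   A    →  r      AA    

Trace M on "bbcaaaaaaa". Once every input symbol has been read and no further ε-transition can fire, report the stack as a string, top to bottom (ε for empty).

XAB#

(p, bbcaaaaaaa, #)
  ε-move, top #: go to q, push A# → (q, bbcaaaaaaa, A#)
  ε-move, top A: go to p, push XB → (p, bbcaaaaaaa, XB#)
  read b, top X: go to q, push ε → (q, bcaaaaaaa, B#)
  ε-move, top B: go to r, push B → (r, bcaaaaaaa, B#)
  read b, top B: go to q, push ε → (q, caaaaaaa, #)
  read c, top #: go to r, push AB# → (r, aaaaaaa, AB#)
  read a, top A: go to r, push XA → (r, aaaaaa, XAB#)
  read a, top X: go to r, push X → (r, aaaaa, XAB#)
  read a, top X: go to r, push X → (r, aaaa, XAB#)
  read a, top X: go to r, push X → (r, aaa, XAB#)
  read a, top X: go to r, push X → (r, aa, XAB#)
  read a, top X: go to r, push X → (r, a, XAB#)
  read a, top X: go to r, push X → (r, ε, XAB#)
All input consumed in state r with stack XAB#.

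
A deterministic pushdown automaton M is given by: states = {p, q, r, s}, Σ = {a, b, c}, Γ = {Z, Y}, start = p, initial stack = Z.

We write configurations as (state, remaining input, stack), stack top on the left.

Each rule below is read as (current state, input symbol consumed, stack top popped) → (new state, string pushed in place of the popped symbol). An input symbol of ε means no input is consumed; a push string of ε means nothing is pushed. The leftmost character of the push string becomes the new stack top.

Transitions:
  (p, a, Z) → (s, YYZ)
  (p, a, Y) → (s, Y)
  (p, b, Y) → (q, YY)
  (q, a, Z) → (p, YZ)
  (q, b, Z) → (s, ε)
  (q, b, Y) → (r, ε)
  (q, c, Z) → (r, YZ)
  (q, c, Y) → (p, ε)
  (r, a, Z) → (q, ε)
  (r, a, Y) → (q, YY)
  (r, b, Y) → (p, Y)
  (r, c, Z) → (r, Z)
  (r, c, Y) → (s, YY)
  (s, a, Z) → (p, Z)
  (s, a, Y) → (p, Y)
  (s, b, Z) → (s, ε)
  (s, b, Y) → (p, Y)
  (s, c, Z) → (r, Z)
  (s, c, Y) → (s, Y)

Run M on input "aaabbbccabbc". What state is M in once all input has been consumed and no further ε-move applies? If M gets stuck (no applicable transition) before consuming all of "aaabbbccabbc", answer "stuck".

(p, aaabbbccabbc, Z)
  read a, top Z: go to s, push YYZ → (s, aabbbccabbc, YYZ)
  read a, top Y: go to p, push Y → (p, abbbccabbc, YYZ)
  read a, top Y: go to s, push Y → (s, bbbccabbc, YYZ)
  read b, top Y: go to p, push Y → (p, bbccabbc, YYZ)
  read b, top Y: go to q, push YY → (q, bccabbc, YYYZ)
  read b, top Y: go to r, push ε → (r, ccabbc, YYZ)
  read c, top Y: go to s, push YY → (s, cabbc, YYYZ)
  read c, top Y: go to s, push Y → (s, abbc, YYYZ)
  read a, top Y: go to p, push Y → (p, bbc, YYYZ)
  read b, top Y: go to q, push YY → (q, bc, YYYYZ)
  read b, top Y: go to r, push ε → (r, c, YYYZ)
  read c, top Y: go to s, push YY → (s, ε, YYYYZ)
All input consumed; M is in state s.

s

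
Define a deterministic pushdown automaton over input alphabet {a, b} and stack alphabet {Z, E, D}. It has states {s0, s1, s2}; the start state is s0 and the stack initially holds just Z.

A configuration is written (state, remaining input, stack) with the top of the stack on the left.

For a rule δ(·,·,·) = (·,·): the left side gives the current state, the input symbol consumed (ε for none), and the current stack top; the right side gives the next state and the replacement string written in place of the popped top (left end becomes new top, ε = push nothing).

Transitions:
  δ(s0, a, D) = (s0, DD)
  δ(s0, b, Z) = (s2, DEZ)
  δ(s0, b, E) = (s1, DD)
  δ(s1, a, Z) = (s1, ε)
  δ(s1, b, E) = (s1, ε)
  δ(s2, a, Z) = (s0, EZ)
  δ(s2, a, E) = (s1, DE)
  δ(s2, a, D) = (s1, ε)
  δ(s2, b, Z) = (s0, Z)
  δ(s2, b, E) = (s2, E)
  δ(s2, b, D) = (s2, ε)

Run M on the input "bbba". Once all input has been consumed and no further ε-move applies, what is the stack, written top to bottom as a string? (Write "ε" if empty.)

DEZ

(s0, bbba, Z)
  read b, top Z: go to s2, push DEZ → (s2, bba, DEZ)
  read b, top D: go to s2, push ε → (s2, ba, EZ)
  read b, top E: go to s2, push E → (s2, a, EZ)
  read a, top E: go to s1, push DE → (s1, ε, DEZ)
All input consumed in state s1 with stack DEZ.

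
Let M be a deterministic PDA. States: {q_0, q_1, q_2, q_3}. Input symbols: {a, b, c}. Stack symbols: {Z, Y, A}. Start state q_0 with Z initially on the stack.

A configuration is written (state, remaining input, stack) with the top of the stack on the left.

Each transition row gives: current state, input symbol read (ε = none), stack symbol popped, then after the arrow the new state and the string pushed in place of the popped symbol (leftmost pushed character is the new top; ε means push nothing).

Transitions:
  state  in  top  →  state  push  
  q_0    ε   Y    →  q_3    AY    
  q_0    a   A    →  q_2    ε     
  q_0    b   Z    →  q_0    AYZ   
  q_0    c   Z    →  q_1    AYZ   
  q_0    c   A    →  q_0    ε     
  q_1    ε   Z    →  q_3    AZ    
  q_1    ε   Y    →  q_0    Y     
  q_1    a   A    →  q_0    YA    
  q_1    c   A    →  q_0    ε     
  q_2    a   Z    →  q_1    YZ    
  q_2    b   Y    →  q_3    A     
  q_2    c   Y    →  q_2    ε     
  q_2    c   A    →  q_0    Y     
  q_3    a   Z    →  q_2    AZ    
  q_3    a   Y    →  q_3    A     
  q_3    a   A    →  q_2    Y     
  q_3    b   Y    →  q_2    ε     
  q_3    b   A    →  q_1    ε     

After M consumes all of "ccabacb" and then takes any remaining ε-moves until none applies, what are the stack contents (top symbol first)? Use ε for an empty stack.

(q_0, ccabacb, Z)
  read c, top Z: go to q_1, push AYZ → (q_1, cabacb, AYZ)
  read c, top A: go to q_0, push ε → (q_0, abacb, YZ)
  ε-move, top Y: go to q_3, push AY → (q_3, abacb, AYZ)
  read a, top A: go to q_2, push Y → (q_2, bacb, YYZ)
  read b, top Y: go to q_3, push A → (q_3, acb, AYZ)
  read a, top A: go to q_2, push Y → (q_2, cb, YYZ)
  read c, top Y: go to q_2, push ε → (q_2, b, YZ)
  read b, top Y: go to q_3, push A → (q_3, ε, AZ)
All input consumed in state q_3 with stack AZ.

AZ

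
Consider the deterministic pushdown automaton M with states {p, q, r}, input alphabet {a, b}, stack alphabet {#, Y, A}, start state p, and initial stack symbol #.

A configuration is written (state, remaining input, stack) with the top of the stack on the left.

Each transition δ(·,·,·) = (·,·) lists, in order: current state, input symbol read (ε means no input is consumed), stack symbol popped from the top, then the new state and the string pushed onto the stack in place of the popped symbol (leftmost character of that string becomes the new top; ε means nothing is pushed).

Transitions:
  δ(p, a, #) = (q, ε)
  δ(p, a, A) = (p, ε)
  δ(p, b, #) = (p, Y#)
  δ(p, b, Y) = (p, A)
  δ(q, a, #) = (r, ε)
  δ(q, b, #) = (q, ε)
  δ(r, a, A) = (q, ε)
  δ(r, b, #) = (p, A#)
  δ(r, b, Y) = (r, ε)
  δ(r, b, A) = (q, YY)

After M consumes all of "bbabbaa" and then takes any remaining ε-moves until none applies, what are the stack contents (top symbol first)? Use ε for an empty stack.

(p, bbabbaa, #)
  read b, top #: go to p, push Y# → (p, babbaa, Y#)
  read b, top Y: go to p, push A → (p, abbaa, A#)
  read a, top A: go to p, push ε → (p, bbaa, #)
  read b, top #: go to p, push Y# → (p, baa, Y#)
  read b, top Y: go to p, push A → (p, aa, A#)
  read a, top A: go to p, push ε → (p, a, #)
  read a, top #: go to q, push ε → (q, ε, ε)
All input consumed in state q with stack ε.

ε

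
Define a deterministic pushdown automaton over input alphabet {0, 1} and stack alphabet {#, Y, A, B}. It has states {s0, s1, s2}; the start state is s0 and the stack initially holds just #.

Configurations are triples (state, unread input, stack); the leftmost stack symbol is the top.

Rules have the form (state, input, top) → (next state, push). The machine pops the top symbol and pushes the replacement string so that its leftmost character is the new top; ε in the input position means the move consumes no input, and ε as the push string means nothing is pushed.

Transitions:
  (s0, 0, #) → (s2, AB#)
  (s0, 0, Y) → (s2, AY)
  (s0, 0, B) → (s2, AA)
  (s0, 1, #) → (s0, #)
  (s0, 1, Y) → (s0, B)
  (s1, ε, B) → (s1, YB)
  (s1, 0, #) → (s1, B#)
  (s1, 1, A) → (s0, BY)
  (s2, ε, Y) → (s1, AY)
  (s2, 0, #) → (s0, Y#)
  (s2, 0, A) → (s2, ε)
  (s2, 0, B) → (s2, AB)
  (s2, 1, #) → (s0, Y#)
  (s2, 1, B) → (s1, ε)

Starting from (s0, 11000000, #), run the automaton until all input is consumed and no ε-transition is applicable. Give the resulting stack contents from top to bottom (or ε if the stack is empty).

B#

(s0, 11000000, #) ⊢ (s0, 1000000, #) ⊢ (s0, 000000, #) ⊢ (s2, 00000, AB#) ⊢ (s2, 0000, B#) ⊢ (s2, 000, AB#) ⊢ (s2, 00, B#) ⊢ (s2, 0, AB#) ⊢ (s2, ε, B#)
All input consumed in state s2 with stack B#.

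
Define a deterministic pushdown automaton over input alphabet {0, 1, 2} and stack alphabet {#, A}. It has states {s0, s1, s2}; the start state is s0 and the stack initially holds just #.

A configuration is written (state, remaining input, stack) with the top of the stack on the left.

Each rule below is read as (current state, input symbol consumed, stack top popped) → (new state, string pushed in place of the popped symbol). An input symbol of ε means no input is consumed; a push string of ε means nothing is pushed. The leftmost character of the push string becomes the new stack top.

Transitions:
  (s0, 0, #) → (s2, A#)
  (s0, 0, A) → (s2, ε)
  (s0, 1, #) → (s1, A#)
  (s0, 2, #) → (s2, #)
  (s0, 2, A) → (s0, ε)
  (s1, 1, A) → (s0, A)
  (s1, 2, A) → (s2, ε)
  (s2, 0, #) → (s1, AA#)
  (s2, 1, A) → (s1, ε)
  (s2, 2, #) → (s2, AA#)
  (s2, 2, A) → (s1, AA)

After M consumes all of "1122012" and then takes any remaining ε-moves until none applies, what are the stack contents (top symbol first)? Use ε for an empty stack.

A#

(s0, 1122012, #) ⊢ (s1, 122012, A#) ⊢ (s0, 22012, A#) ⊢ (s0, 2012, #) ⊢ (s2, 012, #) ⊢ (s1, 12, AA#) ⊢ (s0, 2, AA#) ⊢ (s0, ε, A#)
All input consumed in state s0 with stack A#.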